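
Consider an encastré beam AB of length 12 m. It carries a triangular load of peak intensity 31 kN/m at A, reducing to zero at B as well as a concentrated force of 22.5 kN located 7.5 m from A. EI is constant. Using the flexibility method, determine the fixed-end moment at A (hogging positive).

Release both end moments; the primary structure is a simply-supported span AB with redundants M_A and M_B.
Simple-span end rotations at A and B under the given loads:
  at A: triangular load, peak 31: w₀L³/(45EI) = 1190/EI
  at B: triangular load, peak 31: 7w₀L³/(360EI) = 1042/EI
  at A: point load 22.5 at a = 7.5: Pab(L + b)/(6LEI) = 174/EI
  at B: point load 22.5 at a = 7.5: Pab(L + a)/(6LEI) = 205.7/EI
  θ_A0 = 1364/EI,  θ_B0 = 1247/EI
Flexibility coefficients: a unit moment at one end gives L/(3EI) there and L/(6EI) at the far end, so f₁₁ = f₂₂ = 4/EI and f₁₂ = f₂₁ = 2/EI.
Compatibility — zero rotation at each built-in end:
  4 M_A + 2 M_B = 1364
  2 M_A + 4 M_B = 1247
Solving the pair gives M_A = 246.9 kN·m and M_B = 188.4 kN·m (hogging).

M_A = 246.9 kN·m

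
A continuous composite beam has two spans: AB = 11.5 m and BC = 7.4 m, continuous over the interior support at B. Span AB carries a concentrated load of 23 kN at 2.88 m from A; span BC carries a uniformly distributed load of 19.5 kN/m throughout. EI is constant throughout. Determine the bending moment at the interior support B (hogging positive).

Take M_B as the redundant. Released structure: two simple spans AB and BC with a hinge at B.
Rotations at B on the released spans (each span's end-slope, ×1/EI):
  span AB: point load 23 at a = 2.88: Pab(L + a)/(6LEI) = 119/EI
  span BC: UDL 19.5: wL³/(24EI) = 329.2/EI
  relative rotation θ_0 = (119 + 329.2)/EI = 448.2/EI
A unit hogging moment at B produces rotation L₁/(3EI) + L₂/(3EI) = 6.3/EI.
Slope continuity at B: θ_0 = M_B·6.3/EI, so M_B = 448.2/6.3 = 71.15 kN·m (hogging).

M_B = 71.15 kN·m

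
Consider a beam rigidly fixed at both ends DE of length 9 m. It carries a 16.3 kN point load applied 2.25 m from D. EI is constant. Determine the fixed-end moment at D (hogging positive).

M_D = 20.63 kN·m

Take the two fixed-end moments M_D, M_E as redundants; the released structure is the simple span DE.
End rotations of the released simple span under the applied load (×1/EI):
  at D: point load 16.3 at a = 2.25: Pab(L + b)/(6LEI) = 72.2/EI
  at E: point load 16.3 at a = 2.25: Pab(L + a)/(6LEI) = 51.57/EI
  θ_D0 = 72.2/EI,  θ_E0 = 51.57/EI
Flexibility coefficients: a unit moment at one end gives L/(3EI) there and L/(6EI) at the far end, so f₁₁ = f₂₂ = 3/EI and f₁₂ = f₂₁ = 1.5/EI.
Compatibility — zero rotation at each built-in end:
  3 M_D + 1.5 M_E = 72.2
  1.5 M_D + 3 M_E = 51.57
Solving the pair gives M_D = 20.63 kN·m and M_E = 6.877 kN·m (hogging).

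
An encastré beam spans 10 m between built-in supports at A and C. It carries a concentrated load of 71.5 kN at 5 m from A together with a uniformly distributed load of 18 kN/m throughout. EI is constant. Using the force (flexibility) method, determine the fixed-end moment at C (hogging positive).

M_C = 239.4 kN·m

Take the two fixed-end moments M_A, M_C as redundants; the released structure is the simple span AC.
End rotations of the released simple span under the applied load (×1/EI):
  at A: point load 71.5 at a = 5: Pab(L + b)/(6LEI) = 446.9/EI
  at C: point load 71.5 at a = 5: Pab(L + a)/(6LEI) = 446.9/EI
  at A: UDL 18: wL³/(24EI) = 750/EI
  at C: UDL 18: wL³/(24EI) = 750/EI
  θ_A0 = 1197/EI,  θ_C0 = 1197/EI
Flexibility coefficients: a unit moment at one end gives L/(3EI) there and L/(6EI) at the far end, so f₁₁ = f₂₂ = 3.333/EI and f₁₂ = f₂₁ = 1.667/EI.
Compatibility — zero rotation at each built-in end:
  3.333 M_A + 1.667 M_C = 1197
  1.667 M_A + 3.333 M_C = 1197
Solving the pair gives M_A = 239.4 kN·m and M_C = 239.4 kN·m (hogging).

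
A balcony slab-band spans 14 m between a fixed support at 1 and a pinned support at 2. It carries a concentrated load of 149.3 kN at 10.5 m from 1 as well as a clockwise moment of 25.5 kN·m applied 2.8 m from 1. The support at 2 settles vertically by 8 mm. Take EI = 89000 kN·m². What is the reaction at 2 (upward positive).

Choose R_2 as the redundant. The primary structure is the cantilever fixed at 1.
Deflection at 2 on the released cantilever, summing each load's contribution:
  point load 149.3 at a = 10.5: Pa²(3L − a)/(6EI) = 86417/EI
  clockwise couple 25.5 at a = 2.8: M₀a(2L − a)/(2EI) = 899.6/EI
  δ_0 = 87316/EI
Tip deflection under a unit load at 2: L³/(3EI) = 914.7/EI.
With EI = 89000 kN·m²: δ_0 = 0.98108 m and δ_{22} = 0.010277 m/kN.
Compatibility — the beam at 2 must follow the support down by 0.008 m: δ_0 − R_2·δ_{22} = 0.008, so R_2 = (0.98108 − 0.008)/0.010277 = 94.68 kN.

R_2 = 94.68 kN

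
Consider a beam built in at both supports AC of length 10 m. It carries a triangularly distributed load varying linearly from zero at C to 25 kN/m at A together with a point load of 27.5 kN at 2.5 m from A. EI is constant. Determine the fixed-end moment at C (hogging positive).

M_C = 96.22 kN·m

Take the two fixed-end moments M_A, M_C as redundants; the released structure is the simple span AC.
On the primary (simply-supported) span, the end slopes from the loading are:
  at A: triangular load, peak 25: w₀L³/(45EI) = 555.6/EI
  at C: triangular load, peak 25: 7w₀L³/(360EI) = 486.1/EI
  at A: point load 27.5 at a = 2.5: Pab(L + b)/(6LEI) = 150.4/EI
  at C: point load 27.5 at a = 2.5: Pab(L + a)/(6LEI) = 107.4/EI
  θ_A0 = 705.9/EI,  θ_C0 = 593.5/EI
Flexibility coefficients: a unit moment at one end gives L/(3EI) there and L/(6EI) at the far end, so f₁₁ = f₂₂ = 3.333/EI and f₁₂ = f₂₁ = 1.667/EI.
Compatibility — zero rotation at each built-in end:
  3.333 M_A + 1.667 M_C = 705.9
  1.667 M_A + 3.333 M_C = 593.5
Solving the pair gives M_A = 163.7 kN·m and M_C = 96.22 kN·m (hogging).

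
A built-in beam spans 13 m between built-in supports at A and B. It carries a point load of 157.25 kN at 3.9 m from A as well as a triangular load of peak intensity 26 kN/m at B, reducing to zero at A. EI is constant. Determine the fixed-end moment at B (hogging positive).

M_B = 348.5 kN·m

Take the two fixed-end moments M_A, M_B as redundants; the released structure is the simple span AB.
On the primary (simply-supported) span, the end slopes from the loading are:
  at A: point load 157.25 at a = 3.9: Pab(L + b)/(6LEI) = 1581/EI
  at B: point load 157.25 at a = 3.9: Pab(L + a)/(6LEI) = 1209/EI
  at A: triangular load, peak 26: 7w₀L³/(360EI) = 1111/EI
  at B: triangular load, peak 26: w₀L³/(45EI) = 1269/EI
  θ_A0 = 2692/EI,  θ_B0 = 2479/EI
Flexibility coefficients: a unit moment at one end gives L/(3EI) there and L/(6EI) at the far end, so f₁₁ = f₂₂ = 4.333/EI and f₁₂ = f₂₁ = 2.167/EI.
Compatibility — zero rotation at each built-in end:
  4.333 M_A + 2.167 M_B = 2692
  2.167 M_A + 4.333 M_B = 2479
Solving the pair gives M_A = 447 kN·m and M_B = 348.5 kN·m (hogging).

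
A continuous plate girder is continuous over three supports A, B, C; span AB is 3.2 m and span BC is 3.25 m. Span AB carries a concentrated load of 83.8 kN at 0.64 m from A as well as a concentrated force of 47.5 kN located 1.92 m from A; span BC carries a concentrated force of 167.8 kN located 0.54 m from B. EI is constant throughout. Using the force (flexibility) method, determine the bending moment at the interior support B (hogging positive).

Release continuity at B by inserting a hinge; the redundant is the internal moment M_B. The primary structure is two simply-supported spans AB and BC.
End slopes at the hinge B, treating each span as simply supported:
  span AB: point load 83.8 at a = 0.64: Pab(L + a)/(6LEI) = 27.46/EI
  span AB: point load 47.5 at a = 1.92: Pab(L + a)/(6LEI) = 31.13/EI
  span BC: point load 167.8 at a = 0.54: Pab(L + b)/(6LEI) = 75.05/EI
  relative rotation θ_0 = (58.59 + 75.05)/EI = 133.6/EI
A unit hogging moment at B produces rotation L₁/(3EI) + L₂/(3EI) = 2.15/EI.
Slope continuity at B: θ_0 = M_B·2.15/EI, so M_B = 133.6/2.15 = 62.16 kN·m (hogging).

M_B = 62.16 kN·m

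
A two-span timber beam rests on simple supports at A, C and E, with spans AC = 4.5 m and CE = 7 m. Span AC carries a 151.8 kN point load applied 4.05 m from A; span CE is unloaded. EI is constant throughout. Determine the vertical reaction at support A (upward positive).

R_A = 10.1 kN

Take M_C as the redundant. Released structure: two simple spans AC and CE with a hinge at C.
End slopes at the hinge C, treating each span as simply supported:
  span AC: point load 151.8 at a = 4.05: Pab(L + a)/(6LEI) = 87.61/EI
  relative rotation θ_0 = (87.61 + 0)/EI = 87.61/EI
A unit hogging moment at C produces rotation L₁/(3EI) + L₂/(3EI) = 3.833/EI.
Compatibility: M_C·(L₁+L₂)/(3EI) = θ_0, giving M_C = 22.85 kN·m (hogging).
Span AC, ΣM about A with M_C applied at C: R_C^{AC}·4.5 = 614.8 + 22.85, so R_C^{AC} = 141.7 kN and R_A = 151.8 − 141.7 = 10.1 kN.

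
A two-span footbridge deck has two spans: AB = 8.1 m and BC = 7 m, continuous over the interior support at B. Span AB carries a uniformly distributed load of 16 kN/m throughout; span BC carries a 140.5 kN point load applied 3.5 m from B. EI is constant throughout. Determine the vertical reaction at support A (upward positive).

Insert a hinge at B; M_B is the redundant, and each span becomes simply supported.
Discontinuity in slope at B on the released structure — sum the simple-span end rotations:
  span AB: UDL 16: wL³/(24EI) = 354.3/EI
  span BC: point load 140.5 at a = 3.5: Pab(L + b)/(6LEI) = 430.3/EI
  relative rotation θ_0 = (354.3 + 430.3)/EI = 784.6/EI
A unit hogging moment at B produces rotation L₁/(3EI) + L₂/(3EI) = 5.033/EI.
Compatibility: M_B·(L₁+L₂)/(3EI) = θ_0, giving M_B = 155.9 kN·m (hogging).
Span AB, ΣM about A with M_B applied at B: R_B^{AB}·8.1 = 524.9 + 155.9, so R_B^{AB} = 84.04 kN and R_A = 129.6 − 84.04 = 45.56 kN.

R_A = 45.56 kN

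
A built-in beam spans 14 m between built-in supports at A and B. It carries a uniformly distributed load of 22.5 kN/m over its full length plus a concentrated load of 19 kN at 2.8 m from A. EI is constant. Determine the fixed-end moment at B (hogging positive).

Take the two fixed-end moments M_A, M_B as redundants; the released structure is the simple span AB.
On the primary (simply-supported) span, the end slopes from the loading are:
  at A: UDL 22.5: wL³/(24EI) = 2572/EI
  at B: UDL 22.5: wL³/(24EI) = 2572/EI
  at A: point load 19 at a = 2.8: Pab(L + b)/(6LEI) = 178.8/EI
  at B: point load 19 at a = 2.8: Pab(L + a)/(6LEI) = 119.2/EI
  θ_A0 = 2751/EI,  θ_B0 = 2692/EI
Flexibility coefficients: a unit moment at one end gives L/(3EI) there and L/(6EI) at the far end, so f₁₁ = f₂₂ = 4.667/EI and f₁₂ = f₂₁ = 2.333/EI.
Compatibility — zero rotation at each built-in end:
  4.667 M_A + 2.333 M_B = 2751
  2.333 M_A + 4.667 M_B = 2692
Solving the pair gives M_A = 401.5 kN·m and M_B = 376 kN·m (hogging).

M_B = 376 kN·m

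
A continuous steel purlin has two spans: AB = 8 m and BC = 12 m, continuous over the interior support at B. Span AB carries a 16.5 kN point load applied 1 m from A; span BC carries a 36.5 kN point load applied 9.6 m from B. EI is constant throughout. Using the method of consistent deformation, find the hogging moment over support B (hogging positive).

Release continuity at B by inserting a hinge; the redundant is the internal moment M_B. The primary structure is two simply-supported spans AB and BC.
Rotations at B on the released spans (each span's end-slope, ×1/EI):
  span AB: point load 16.5 at a = 1: Pab(L + a)/(6LEI) = 21.66/EI
  span BC: point load 36.5 at a = 9.6: Pab(L + b)/(6LEI) = 168.2/EI
  relative rotation θ_0 = (21.66 + 168.2)/EI = 189.8/EI
A unit hogging moment at B produces rotation L₁/(3EI) + L₂/(3EI) = 6.667/EI.
Compatibility: M_B·(L₁+L₂)/(3EI) = θ_0, giving M_B = 28.48 kN·m (hogging).

M_B = 28.48 kN·m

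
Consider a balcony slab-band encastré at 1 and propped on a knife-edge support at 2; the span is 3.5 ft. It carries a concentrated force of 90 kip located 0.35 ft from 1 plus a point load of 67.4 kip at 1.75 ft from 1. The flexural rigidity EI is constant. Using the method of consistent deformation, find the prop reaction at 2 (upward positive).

R_2 = 22.37 kip

Remove the prop at 2; the released (primary) structure is a cantilever built in at 1.
Downward deflection at the released point 2 due to the loads:
  point load 90 at a = 0.35: Pa²(3L − a)/(6EI) = 18.65/EI
  point load 67.4 at a = 1.75: Pa²(3L − a)/(6EI) = 301/EI
  δ_0 = 319.7/EI
Flexibility coefficient — unit upward force at 2: δ_{22} = L³/(3EI) = 14.29/EI.
Compatibility at 2: δ_0 − R_2·δ_{22} = 0, so R_2 = 319.7/14.29 = 22.37 kip.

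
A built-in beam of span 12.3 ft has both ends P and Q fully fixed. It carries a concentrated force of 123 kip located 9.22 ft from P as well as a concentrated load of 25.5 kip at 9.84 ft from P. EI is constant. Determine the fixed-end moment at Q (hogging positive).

M_Q = 253 kip·ft

Take the two fixed-end moments M_P, M_Q as redundants; the released structure is the simple span PQ.
On the primary (simply-supported) span, the end slopes from the loading are:
  at P: point load 123 at a = 9.22: Pab(L + b)/(6LEI) = 727.9/EI
  at Q: point load 123 at a = 9.22: Pab(L + a)/(6LEI) = 1019/EI
  at P: point load 25.5 at a = 9.84: Pab(L + b)/(6LEI) = 123.5/EI
  at Q: point load 25.5 at a = 9.84: Pab(L + a)/(6LEI) = 185.2/EI
  θ_P0 = 851.4/EI,  θ_Q0 = 1204/EI
Flexibility coefficients: a unit moment at one end gives L/(3EI) there and L/(6EI) at the far end, so f₁₁ = f₂₂ = 4.1/EI and f₁₂ = f₂₁ = 2.05/EI.
Compatibility — zero rotation at each built-in end:
  4.1 M_P + 2.05 M_Q = 851.4
  2.05 M_P + 4.1 M_Q = 1204
Solving the pair gives M_P = 81.15 kip·ft and M_Q = 253 kip·ft (hogging).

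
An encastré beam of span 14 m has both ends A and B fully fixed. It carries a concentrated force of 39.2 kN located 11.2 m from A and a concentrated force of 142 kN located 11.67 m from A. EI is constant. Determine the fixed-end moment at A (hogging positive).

Release both end moments; the primary structure is a simply-supported span AB with redundants M_A and M_B.
On the primary (simply-supported) span, the end slopes from the loading are:
  at A: point load 39.2 at a = 11.2: Pab(L + b)/(6LEI) = 245.9/EI
  at B: point load 39.2 at a = 11.2: Pab(L + a)/(6LEI) = 368.8/EI
  at A: point load 142 at a = 11.67: Pab(L + b)/(6LEI) = 750.6/EI
  at B: point load 142 at a = 11.67: Pab(L + a)/(6LEI) = 1180/EI
  θ_A0 = 996.5/EI,  θ_B0 = 1549/EI
Flexibility coefficients: a unit moment at one end gives L/(3EI) there and L/(6EI) at the far end, so f₁₁ = f₂₂ = 4.667/EI and f₁₂ = f₂₁ = 2.333/EI.
Compatibility — zero rotation at each built-in end:
  4.667 M_A + 2.333 M_B = 996.5
  2.333 M_A + 4.667 M_B = 1549
Solving the pair gives M_A = 63.46 kN·m and M_B = 300.1 kN·m (hogging).

M_A = 63.46 kN·m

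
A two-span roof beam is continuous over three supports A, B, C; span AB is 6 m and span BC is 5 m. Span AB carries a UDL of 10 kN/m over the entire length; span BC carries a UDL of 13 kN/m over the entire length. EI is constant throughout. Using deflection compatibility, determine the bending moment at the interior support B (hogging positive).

Take M_B as the redundant. Released structure: two simple spans AB and BC with a hinge at B.
Rotations at B on the released spans (each span's end-slope, ×1/EI):
  span AB: UDL 10: wL³/(24EI) = 90/EI
  span BC: UDL 13: wL³/(24EI) = 67.71/EI
  relative rotation θ_0 = (90 + 67.71)/EI = 157.7/EI
A unit hogging moment at B produces rotation L₁/(3EI) + L₂/(3EI) = 3.667/EI.
Slope continuity at B: θ_0 = M_B·3.667/EI, so M_B = 157.7/3.667 = 43.01 kN·m (hogging).

M_B = 43.01 kN·m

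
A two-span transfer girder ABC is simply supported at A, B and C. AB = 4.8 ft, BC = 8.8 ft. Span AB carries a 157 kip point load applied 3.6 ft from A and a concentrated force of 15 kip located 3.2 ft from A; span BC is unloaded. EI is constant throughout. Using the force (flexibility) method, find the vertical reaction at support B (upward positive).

R_B = 143.3 kip

Insert a hinge at B; M_B is the redundant, and each span becomes simply supported.
Discontinuity in slope at B on the released structure — sum the simple-span end rotations:
  span AB: point load 157 at a = 3.6: Pab(L + a)/(6LEI) = 197.8/EI
  span AB: point load 15 at a = 3.2: Pab(L + a)/(6LEI) = 21.33/EI
  relative rotation θ_0 = (219.2 + 0)/EI = 219.2/EI
A unit hogging moment at B produces rotation L₁/(3EI) + L₂/(3EI) = 4.533/EI.
Compatibility: M_B·(L₁+L₂)/(3EI) = θ_0, giving M_B = 48.34 kip·ft (hogging).
Span AB, ΣM about A with M_B applied at B: R_B^{AB}·4.8 = 613.2 + 48.34, so R_B^{AB} = 137.8 kip and R_A = 172 − 137.8 = 34.18 kip.
Span BC, ΣM about C: R_B^{BC}·8.8 = 0 + 48.34, so R_B^{BC} = 5.493 kip and R_C = 0 − 5.493 = -5.493 kip.
R_B = 137.8 + 5.493 = 143.3 kip.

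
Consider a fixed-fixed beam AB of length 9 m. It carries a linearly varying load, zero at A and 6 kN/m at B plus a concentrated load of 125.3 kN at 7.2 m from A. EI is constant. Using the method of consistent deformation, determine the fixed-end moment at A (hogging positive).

Release both end moments; the primary structure is a simply-supported span AB with redundants M_A and M_B.
End rotations of the released simple span under the applied load (×1/EI):
  at A: triangular load, peak 6: 7w₀L³/(360EI) = 85.05/EI
  at B: triangular load, peak 6: w₀L³/(45EI) = 97.2/EI
  at A: point load 125.3 at a = 7.2: Pab(L + b)/(6LEI) = 324.8/EI
  at B: point load 125.3 at a = 7.2: Pab(L + a)/(6LEI) = 487.2/EI
  θ_A0 = 409.8/EI,  θ_B0 = 584.4/EI
Flexibility coefficients: a unit moment at one end gives L/(3EI) there and L/(6EI) at the far end, so f₁₁ = f₂₂ = 3/EI and f₁₂ = f₂₁ = 1.5/EI.
Compatibility — zero rotation at each built-in end:
  3 M_A + 1.5 M_B = 409.8
  1.5 M_A + 3 M_B = 584.4
Solving the pair gives M_A = 52.29 kN·m and M_B = 168.6 kN·m (hogging).

M_A = 52.29 kN·m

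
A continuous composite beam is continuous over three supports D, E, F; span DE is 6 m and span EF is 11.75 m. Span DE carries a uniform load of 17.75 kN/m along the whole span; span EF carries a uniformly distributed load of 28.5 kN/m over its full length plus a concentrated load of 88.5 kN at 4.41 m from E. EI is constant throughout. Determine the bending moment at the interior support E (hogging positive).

M_E = 483.7 kN·m

Insert a hinge at E; M_E is the redundant, and each span becomes simply supported.
Discontinuity in slope at E on the released structure — sum the simple-span end rotations:
  span DE: UDL 17.75: wL³/(24EI) = 159.8/EI
  span EF: UDL 28.5: wL³/(24EI) = 1926/EI
  span EF: point load 88.5 at a = 4.41: Pab(L + b)/(6LEI) = 775.7/EI
  relative rotation θ_0 = (159.8 + 2702)/EI = 2862/EI
A unit hogging moment at E produces rotation L₁/(3EI) + L₂/(3EI) = 5.917/EI.
Compatibility: M_E·(L₁+L₂)/(3EI) = θ_0, giving M_E = 483.7 kN·m (hogging).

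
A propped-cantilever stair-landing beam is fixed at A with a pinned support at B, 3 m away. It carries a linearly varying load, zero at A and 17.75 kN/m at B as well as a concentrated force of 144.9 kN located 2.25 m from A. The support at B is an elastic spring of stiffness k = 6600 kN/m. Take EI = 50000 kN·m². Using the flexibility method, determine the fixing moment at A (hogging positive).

Remove the prop at B; the released (primary) structure is a cantilever built in at A.
Free-end deflection of the primary structure under the applied loading (downward +):
  triangular load, peak 17.75 at the free end: 11w₀L⁴/(120EI) = 131.8/EI
  point load 144.9 at a = 2.25: Pa²(3L − a)/(6EI) = 825.3/EI
  δ_0 = 957/EI
Flexibility coefficient — unit upward force at B: δ_{BB} = L³/(3EI) = 9/EI.
With EI = 50000 kN·m²: δ_0 = 0.019141 m and δ_{BB} = 0.00018 m/kN.
Compatibility — the spring shortens by R_B/k under the reaction it provides: δ_0 − R_B·δ_{BB} = R_B/k. With 1/k = 0.000152 m/kN, R_B = δ_0 / (δ_{BB} + 1/k) = 0.019141 / (0.00018 + 0.000152) = 57.74 kN.
Moment equilibrium about A: M_A = Σ(load moments about A) − R_B·L = 379.3 − 57.74×3 = 206.1 kN·m.

M_A = 206.1 kN·m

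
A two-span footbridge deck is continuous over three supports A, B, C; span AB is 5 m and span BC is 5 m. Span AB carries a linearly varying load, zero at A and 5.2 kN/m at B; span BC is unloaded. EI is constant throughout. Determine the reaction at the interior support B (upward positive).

Insert a hinge at B; M_B is the redundant, and each span becomes simply supported.
End slopes at the hinge B, treating each span as simply supported:
  span AB: triangular load, peak 5.2: w₀L³/(45EI) = 14.44/EI
  relative rotation θ_0 = (14.44 + 0)/EI = 14.44/EI
A unit hogging moment at B produces rotation L₁/(3EI) + L₂/(3EI) = 3.333/EI.
Compatibility: M_B·(L₁+L₂)/(3EI) = θ_0, giving M_B = 4.333 kN·m (hogging).
Span AB, ΣM about A with M_B applied at B: R_B^{AB}·5 = 43.33 + 4.333, so R_B^{AB} = 9.533 kN and R_A = 13 − 9.533 = 3.467 kN.
Span BC, ΣM about C: R_B^{BC}·5 = 0 + 4.333, so R_B^{BC} = 0.8667 kN and R_C = 0 − 0.8667 = -0.8667 kN.
R_B = 9.533 + 0.8667 = 10.4 kN.

R_B = 10.4 kN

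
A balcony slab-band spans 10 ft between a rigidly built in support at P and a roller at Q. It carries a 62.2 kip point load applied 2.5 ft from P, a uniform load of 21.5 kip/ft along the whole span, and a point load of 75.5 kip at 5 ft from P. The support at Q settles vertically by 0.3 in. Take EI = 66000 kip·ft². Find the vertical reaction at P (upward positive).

Take the reaction at Q as the redundant and release it; the primary structure is a cantilever fixed at P.
Downward deflection at the released point Q due to the loads:
  point load 62.2 at a = 2.5: Pa²(3L − a)/(6EI) = 1782/EI
  UDL 21.5: wL⁴/(8EI) = 26875/EI
  point load 75.5 at a = 5: Pa²(3L − a)/(6EI) = 7865/EI
  δ_0 = 36521/EI
Flexibility coefficient — unit upward force at Q: δ_{QQ} = L³/(3EI) = 333.3/EI.
With EI = 66000 kip·ft²: δ_0 = 0.55335 ft and δ_{QQ} = 0.005051 ft/kip.
Compatibility — the beam at Q must follow the support down by 0.025 ft: δ_0 − R_Q·δ_{QQ} = 0.025, so R_Q = (0.55335 − 0.025)/0.005051 = 104.6 kip.
Vertical equilibrium: R_P = ΣP − R_Q = 352.7 − 104.6 = 248.1 kip.

R_P = 248.1 kip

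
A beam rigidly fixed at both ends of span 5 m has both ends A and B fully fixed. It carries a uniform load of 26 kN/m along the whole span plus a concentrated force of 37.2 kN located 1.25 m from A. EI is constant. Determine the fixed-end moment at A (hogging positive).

Release both end moments; the primary structure is a simply-supported span AB with redundants M_A and M_B.
Simple-span end rotations at A and B under the given loads:
  at A: UDL 26: wL³/(24EI) = 135.4/EI
  at B: UDL 26: wL³/(24EI) = 135.4/EI
  at A: point load 37.2 at a = 1.25: Pab(L + b)/(6LEI) = 50.86/EI
  at B: point load 37.2 at a = 1.25: Pab(L + a)/(6LEI) = 36.33/EI
  θ_A0 = 186.3/EI,  θ_B0 = 171.7/EI
Flexibility coefficients: a unit moment at one end gives L/(3EI) there and L/(6EI) at the far end, so f₁₁ = f₂₂ = 1.667/EI and f₁₂ = f₂₁ = 0.8333/EI.
Compatibility — zero rotation at each built-in end:
  1.667 M_A + 0.8333 M_B = 186.3
  0.8333 M_A + 1.667 M_B = 171.7
Solving the pair gives M_A = 80.32 kN·m and M_B = 62.89 kN·m (hogging).

M_A = 80.32 kN·m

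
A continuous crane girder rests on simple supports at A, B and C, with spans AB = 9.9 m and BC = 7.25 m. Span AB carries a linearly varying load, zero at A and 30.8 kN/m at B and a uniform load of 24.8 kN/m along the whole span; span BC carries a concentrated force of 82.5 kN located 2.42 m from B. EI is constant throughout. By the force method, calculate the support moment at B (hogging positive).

M_B = 338.4 kN·m

Release continuity at B by inserting a hinge; the redundant is the internal moment M_B. The primary structure is two simply-supported spans AB and BC.
End slopes at the hinge B, treating each span as simply supported:
  span AB: triangular load, peak 30.8: w₀L³/(45EI) = 664.1/EI
  span AB: UDL 24.8: wL³/(24EI) = 1003/EI
  span BC: point load 82.5 at a = 2.42: Pab(L + b)/(6LEI) = 267.8/EI
  relative rotation θ_0 = (1667 + 267.8)/EI = 1935/EI
A unit hogging moment at B produces rotation L₁/(3EI) + L₂/(3EI) = 5.717/EI.
Compatibility: M_B·(L₁+L₂)/(3EI) = θ_0, giving M_B = 338.4 kN·m (hogging).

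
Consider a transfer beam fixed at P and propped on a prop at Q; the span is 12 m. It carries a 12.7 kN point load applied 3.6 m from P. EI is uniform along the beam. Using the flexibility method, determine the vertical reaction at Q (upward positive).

R_Q = 1.543 kN

Release the roller at Q. Primary structure: cantilever fixed at P.
Free-end deflection of the primary structure under the applied loading (downward +):
  point load 12.7 at a = 3.6: Pa²(3L − a)/(6EI) = 888.8/EI
Flexibility coefficient — unit upward force at Q: δ_{QQ} = L³/(3EI) = 576/EI.
Compatibility at Q: δ_0 − R_Q·δ_{QQ} = 0, so R_Q = 888.8/576 = 1.543 kN.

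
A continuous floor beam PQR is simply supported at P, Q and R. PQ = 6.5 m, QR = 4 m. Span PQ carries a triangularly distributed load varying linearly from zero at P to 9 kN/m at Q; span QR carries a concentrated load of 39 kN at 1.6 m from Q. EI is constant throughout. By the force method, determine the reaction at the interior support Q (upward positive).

Release continuity at Q by inserting a hinge; the redundant is the internal moment M_Q. The primary structure is two simply-supported spans PQ and QR.
Rotations at Q on the released spans (each span's end-slope, ×1/EI):
  span PQ: triangular load, peak 9: w₀L³/(45EI) = 54.92/EI
  span QR: point load 39 at a = 1.6: Pab(L + b)/(6LEI) = 39.94/EI
  relative rotation θ_0 = (54.92 + 39.94)/EI = 94.86/EI
A unit hogging moment at Q produces rotation L₁/(3EI) + L₂/(3EI) = 3.5/EI.
Compatibility: M_Q·(L₁+L₂)/(3EI) = θ_0, giving M_Q = 27.1 kN·m (hogging).
Span PQ, ΣM about P with M_Q applied at Q: R_Q^{PQ}·6.5 = 126.8 + 27.1, so R_Q^{PQ} = 23.67 kN and R_P = 29.25 − 23.67 = 5.58 kN.
Span QR, ΣM about R: R_Q^{QR}·4 = 93.6 + 27.1, so R_Q^{QR} = 30.18 kN and R_R = 39 − 30.18 = 8.824 kN.
R_Q = 23.67 + 30.18 = 53.85 kN.

R_Q = 53.85 kN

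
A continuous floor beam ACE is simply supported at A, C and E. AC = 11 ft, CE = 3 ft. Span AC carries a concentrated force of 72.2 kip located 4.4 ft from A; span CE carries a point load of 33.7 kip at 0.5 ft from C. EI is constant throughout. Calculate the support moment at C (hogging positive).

Release continuity at C by inserting a hinge; the redundant is the internal moment M_C. The primary structure is two simply-supported spans AC and CE.
End slopes at the hinge C, treating each span as simply supported:
  span AC: point load 72.2 at a = 4.4: Pab(L + a)/(6LEI) = 489.2/EI
  span CE: point load 33.7 at a = 0.5: Pab(L + b)/(6LEI) = 12.87/EI
  relative rotation θ_0 = (489.2 + 12.87)/EI = 502.1/EI
A unit hogging moment at C produces rotation L₁/(3EI) + L₂/(3EI) = 4.667/EI.
Slope continuity at C: θ_0 = M_C·4.667/EI, so M_C = 502.1/4.667 = 107.6 kip·ft (hogging).

M_C = 107.6 kip·ft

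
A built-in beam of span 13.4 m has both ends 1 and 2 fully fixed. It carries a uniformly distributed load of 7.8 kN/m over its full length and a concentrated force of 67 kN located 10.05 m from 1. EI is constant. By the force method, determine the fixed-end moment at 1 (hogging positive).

Take the two fixed-end moments M_1, M_2 as redundants; the released structure is the simple span 12.
Simple-span end rotations at 1 and 2 under the given loads:
  at 1: UDL 7.8: wL³/(24EI) = 782/EI
  at 2: UDL 7.8: wL³/(24EI) = 782/EI
  at 1: point load 67 at a = 10.05: Pab(L + b)/(6LEI) = 469.9/EI
  at 2: point load 67 at a = 10.05: Pab(L + a)/(6LEI) = 657.9/EI
  θ_10 = 1252/EI,  θ_20 = 1440/EI
Flexibility coefficients: a unit moment at one end gives L/(3EI) there and L/(6EI) at the far end, so f₁₁ = f₂₂ = 4.467/EI and f₁₂ = f₂₁ = 2.233/EI.
Compatibility — zero rotation at each built-in end:
  4.467 M_1 + 2.233 M_2 = 1252
  2.233 M_1 + 4.467 M_2 = 1440
Solving the pair gives M_1 = 158.8 kN·m and M_2 = 243 kN·m (hogging).

M_1 = 158.8 kN·m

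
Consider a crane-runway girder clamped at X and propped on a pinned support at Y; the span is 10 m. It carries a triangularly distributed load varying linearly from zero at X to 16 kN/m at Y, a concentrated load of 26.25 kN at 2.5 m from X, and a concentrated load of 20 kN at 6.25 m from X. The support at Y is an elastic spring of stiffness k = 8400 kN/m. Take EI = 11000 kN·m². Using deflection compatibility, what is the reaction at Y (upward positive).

R_Y = 55.32 kN

Choose R_Y as the redundant. The primary structure is the cantilever fixed at X.
Deflection at Y on the released cantilever, summing each load's contribution:
  triangular load, peak 16 at the free end: 11w₀L⁴/(120EI) = 14667/EI
  point load 26.25 at a = 2.5: Pa²(3L − a)/(6EI) = 752/EI
  point load 20 at a = 6.25: Pa²(3L − a)/(6EI) = 3092/EI
  δ_0 = 18511/EI
Flexibility coefficient — unit upward force at Y: δ_{YY} = L³/(3EI) = 333.3/EI.
With EI = 11000 kN·m²: δ_0 = 1.6828 m and δ_{YY} = 0.030303 m/kN.
Compatibility — the spring shortens by R_Y/k under the reaction it provides: δ_0 − R_Y·δ_{YY} = R_Y/k. With 1/k = 0.000119 m/kN, R_Y = δ_0 / (δ_{YY} + 1/k) = 1.6828 / (0.030303 + 0.000119) = 55.32 kN.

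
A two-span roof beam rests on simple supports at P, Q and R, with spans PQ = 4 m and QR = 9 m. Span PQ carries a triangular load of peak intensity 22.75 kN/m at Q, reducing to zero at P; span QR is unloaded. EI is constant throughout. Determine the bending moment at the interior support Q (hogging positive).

Release continuity at Q by inserting a hinge; the redundant is the internal moment M_Q. The primary structure is two simply-supported spans PQ and QR.
Rotations at Q on the released spans (each span's end-slope, ×1/EI):
  span PQ: triangular load, peak 22.75: w₀L³/(45EI) = 32.36/EI
  relative rotation θ_0 = (32.36 + 0)/EI = 32.36/EI
A unit hogging moment at Q produces rotation L₁/(3EI) + L₂/(3EI) = 4.333/EI.
Slope continuity at Q: θ_0 = M_Q·4.333/EI, so M_Q = 32.36/4.333 = 7.467 kN·m (hogging).

M_Q = 7.467 kN·m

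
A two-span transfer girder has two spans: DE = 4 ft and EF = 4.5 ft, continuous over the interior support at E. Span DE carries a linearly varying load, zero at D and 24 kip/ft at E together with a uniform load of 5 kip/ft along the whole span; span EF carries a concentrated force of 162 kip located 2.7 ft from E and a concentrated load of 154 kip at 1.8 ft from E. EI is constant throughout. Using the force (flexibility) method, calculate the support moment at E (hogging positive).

Insert a hinge at E; M_E is the redundant, and each span becomes simply supported.
End slopes at the hinge E, treating each span as simply supported:
  span DE: triangular load, peak 24: w₀L³/(45EI) = 34.13/EI
  span DE: UDL 5: wL³/(24EI) = 13.33/EI
  span EF: point load 162 at a = 2.7: Pab(L + b)/(6LEI) = 183.7/EI
  span EF: point load 154 at a = 1.8: Pab(L + b)/(6LEI) = 199.6/EI
  relative rotation θ_0 = (47.47 + 383.3)/EI = 430.8/EI
A unit hogging moment at E produces rotation L₁/(3EI) + L₂/(3EI) = 2.833/EI.
Slope continuity at E: θ_0 = M_E·2.833/EI, so M_E = 430.8/2.833 = 152 kip·ft (hogging).

M_E = 152 kip·ft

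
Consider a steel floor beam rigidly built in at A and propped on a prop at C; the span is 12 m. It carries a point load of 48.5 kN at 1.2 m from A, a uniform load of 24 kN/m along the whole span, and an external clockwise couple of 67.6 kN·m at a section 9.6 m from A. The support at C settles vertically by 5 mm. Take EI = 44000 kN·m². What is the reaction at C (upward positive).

R_C = 116.4 kN

Remove the prop at C; the released (primary) structure is a cantilever built in at A.
Deflection at C on the released cantilever, summing each load's contribution:
  point load 48.5 at a = 1.2: Pa²(3L − a)/(6EI) = 405.1/EI
  UDL 24: wL⁴/(8EI) = 62208/EI
  clockwise couple 67.6 at a = 9.6: M₀a(2L − a)/(2EI) = 4673/EI
  δ_0 = 67286/EI
Tip deflection under a unit load at C: L³/(3EI) = 576/EI.
With EI = 44000 kN·m²: δ_0 = 1.5292 m and δ_{CC} = 0.013091 m/kN.
Compatibility — the beam at C must follow the support down by 0.005 m: δ_0 − R_C·δ_{CC} = 0.005, so R_C = (1.5292 − 0.005)/0.013091 = 116.4 kN.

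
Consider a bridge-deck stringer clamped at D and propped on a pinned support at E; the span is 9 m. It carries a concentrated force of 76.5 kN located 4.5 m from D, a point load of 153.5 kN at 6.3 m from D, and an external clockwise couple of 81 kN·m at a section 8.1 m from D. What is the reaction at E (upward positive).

Choose R_E as the redundant. The primary structure is the cantilever fixed at D.
Free-end deflection of the primary structure under the applied loading (downward +):
  point load 76.5 at a = 4.5: Pa²(3L − a)/(6EI) = 5809/EI
  point load 153.5 at a = 6.3: Pa²(3L − a)/(6EI) = 21019/EI
  clockwise couple 81 at a = 8.1: M₀a(2L − a)/(2EI) = 3248/EI
  δ_0 = 30076/EI
Flexibility coefficient — unit upward force at E: δ_{EE} = L³/(3EI) = 243/EI.
Compatibility at E: δ_0 − R_E·δ_{EE} = 0, so R_E = 30076/243 = 123.8 kN.

R_E = 123.8 kN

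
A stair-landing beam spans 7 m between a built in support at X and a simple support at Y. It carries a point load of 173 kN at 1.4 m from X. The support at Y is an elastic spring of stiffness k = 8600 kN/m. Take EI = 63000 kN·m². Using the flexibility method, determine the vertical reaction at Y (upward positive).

R_Y = 9.105 kN

Remove the prop at Y; the released (primary) structure is a cantilever built in at X.
Free-end deflection of the primary structure under the applied loading (downward +):
  point load 173 at a = 1.4: Pa²(3L − a)/(6EI) = 1108/EI
Flexibility coefficient — unit upward force at Y: δ_{YY} = L³/(3EI) = 114.3/EI.
With EI = 63000 kN·m²: δ_0 = 0.017582 m and δ_{YY} = 0.001815 m/kN.
Compatibility — the spring shortens by R_Y/k under the reaction it provides: δ_0 − R_Y·δ_{YY} = R_Y/k. With 1/k = 0.000116 m/kN, R_Y = δ_0 / (δ_{YY} + 1/k) = 0.017582 / (0.001815 + 0.000116) = 9.105 kN.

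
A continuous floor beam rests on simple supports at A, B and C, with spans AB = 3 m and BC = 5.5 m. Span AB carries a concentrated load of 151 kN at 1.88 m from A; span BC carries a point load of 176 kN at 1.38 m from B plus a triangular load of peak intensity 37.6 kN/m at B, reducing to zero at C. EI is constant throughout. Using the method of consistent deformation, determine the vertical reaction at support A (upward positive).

R_A = -4.441 kN

Insert a hinge at B; M_B is the redundant, and each span becomes simply supported.
Rotations at B on the released spans (each span's end-slope, ×1/EI):
  span AB: point load 151 at a = 1.88: Pab(L + a)/(6LEI) = 86.2/EI
  span BC: point load 176 at a = 1.38: Pab(L + b)/(6LEI) = 291.7/EI
  span BC: triangular load, peak 37.6: w₀L³/(45EI) = 139/EI
  relative rotation θ_0 = (86.2 + 430.7)/EI = 516.9/EI
A unit hogging moment at B produces rotation L₁/(3EI) + L₂/(3EI) = 2.833/EI.
Compatibility: M_B·(L₁+L₂)/(3EI) = θ_0, giving M_B = 182.4 kN·m (hogging).
Span AB, ΣM about A with M_B applied at B: R_B^{AB}·3 = 283.9 + 182.4, so R_B^{AB} = 155.4 kN and R_A = 151 − 155.4 = -4.441 kN.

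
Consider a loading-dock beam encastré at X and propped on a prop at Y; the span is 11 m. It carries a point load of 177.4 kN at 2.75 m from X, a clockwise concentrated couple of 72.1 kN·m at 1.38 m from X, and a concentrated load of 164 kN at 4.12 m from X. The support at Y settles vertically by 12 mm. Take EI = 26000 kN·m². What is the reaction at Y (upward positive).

R_Y = 47.06 kN

Release the roller at Y. Primary structure: cantilever fixed at X.
Deflection at Y on the released cantilever, summing each load's contribution:
  point load 177.4 at a = 2.75: Pa²(3L − a)/(6EI) = 6764/EI
  clockwise couple 72.1 at a = 1.38: M₀a(2L − a)/(2EI) = 1026/EI
  point load 164 at a = 4.12: Pa²(3L − a)/(6EI) = 13399/EI
  δ_0 = 21189/EI
Flexibility coefficient — unit upward force at Y: δ_{YY} = L³/(3EI) = 443.7/EI.
With EI = 26000 kN·m²: δ_0 = 0.81496 m and δ_{YY} = 0.017064 m/kN.
Compatibility — the beam at Y must follow the support down by 0.012 m: δ_0 − R_Y·δ_{YY} = 0.012, so R_Y = (0.81496 − 0.012)/0.017064 = 47.06 kN.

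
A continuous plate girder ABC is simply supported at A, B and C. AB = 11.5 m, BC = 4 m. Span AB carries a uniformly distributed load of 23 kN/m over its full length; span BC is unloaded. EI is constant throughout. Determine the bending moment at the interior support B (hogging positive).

M_B = 282.1 kN·m

Release continuity at B by inserting a hinge; the redundant is the internal moment M_B. The primary structure is two simply-supported spans AB and BC.
Rotations at B on the released spans (each span's end-slope, ×1/EI):
  span AB: UDL 23: wL³/(24EI) = 1458/EI
  relative rotation θ_0 = (1458 + 0)/EI = 1458/EI
A unit hogging moment at B produces rotation L₁/(3EI) + L₂/(3EI) = 5.167/EI.
Slope continuity at B: θ_0 = M_B·5.167/EI, so M_B = 1458/5.167 = 282.1 kN·m (hogging).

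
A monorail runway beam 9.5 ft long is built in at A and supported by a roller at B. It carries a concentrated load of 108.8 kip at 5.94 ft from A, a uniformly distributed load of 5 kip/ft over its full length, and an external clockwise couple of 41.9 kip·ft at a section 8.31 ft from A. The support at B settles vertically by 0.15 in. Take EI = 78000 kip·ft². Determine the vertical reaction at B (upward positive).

Remove the prop at B; the released (primary) structure is a cantilever built in at A.
Deflection at B on the released cantilever, summing each load's contribution:
  point load 108.8 at a = 5.94: Pa²(3L − a)/(6EI) = 14434/EI
  UDL 5: wL⁴/(8EI) = 5091/EI
  clockwise couple 41.9 at a = 8.31: M₀a(2L − a)/(2EI) = 1861/EI
  δ_0 = 21386/EI
Flexibility coefficient — unit upward force at B: δ_{BB} = L³/(3EI) = 285.8/EI.
With EI = 78000 kip·ft²: δ_0 = 0.27418 ft and δ_{BB} = 0.003664 ft/kip.
Compatibility — the beam at B must follow the support down by 0.0125 ft: δ_0 − R_B·δ_{BB} = 0.0125, so R_B = (0.27418 − 0.0125)/0.003664 = 71.42 kip.

R_B = 71.42 kip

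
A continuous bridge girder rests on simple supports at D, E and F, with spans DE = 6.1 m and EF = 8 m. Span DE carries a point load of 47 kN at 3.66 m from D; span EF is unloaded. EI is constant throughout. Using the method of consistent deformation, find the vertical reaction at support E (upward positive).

R_E = 35.08 kN

Take M_E as the redundant. Released structure: two simple spans DE and EF with a hinge at E.
End slopes at the hinge E, treating each span as simply supported:
  span DE: point load 47 at a = 3.66: Pab(L + a)/(6LEI) = 111.9/EI
  relative rotation θ_0 = (111.9 + 0)/EI = 111.9/EI
A unit hogging moment at E produces rotation L₁/(3EI) + L₂/(3EI) = 4.7/EI.
Compatibility: M_E·(L₁+L₂)/(3EI) = θ_0, giving M_E = 23.81 kN·m (hogging).
Span DE, ΣM about D with M_E applied at E: R_E^{DE}·6.1 = 172 + 23.81, so R_E^{DE} = 32.1 kN and R_D = 47 − 32.1 = 14.9 kN.
Span EF, ΣM about F: R_E^{EF}·8 = 0 + 23.81, so R_E^{EF} = 2.977 kN and R_F = 0 − 2.977 = -2.977 kN.
R_E = 32.1 + 2.977 = 35.08 kN.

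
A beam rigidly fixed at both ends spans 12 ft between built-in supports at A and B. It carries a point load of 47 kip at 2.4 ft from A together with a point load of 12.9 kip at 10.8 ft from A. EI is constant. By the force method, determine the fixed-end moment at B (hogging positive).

M_B = 30.59 kip·ft

Release both end moments; the primary structure is a simply-supported span AB with redundants M_A and M_B.
End rotations of the released simple span under the applied load (×1/EI):
  at A: point load 47 at a = 2.4: Pab(L + b)/(6LEI) = 324.9/EI
  at B: point load 47 at a = 2.4: Pab(L + a)/(6LEI) = 216.6/EI
  at A: point load 12.9 at a = 10.8: Pab(L + b)/(6LEI) = 30.65/EI
  at B: point load 12.9 at a = 10.8: Pab(L + a)/(6LEI) = 52.94/EI
  θ_A0 = 355.5/EI,  θ_B0 = 269.5/EI
Flexibility coefficients: a unit moment at one end gives L/(3EI) there and L/(6EI) at the far end, so f₁₁ = f₂₂ = 4/EI and f₁₂ = f₂₁ = 2/EI.
Compatibility — zero rotation at each built-in end:
  4 M_A + 2 M_B = 355.5
  2 M_A + 4 M_B = 269.5
Solving the pair gives M_A = 73.59 kip·ft and M_B = 30.59 kip·ft (hogging).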